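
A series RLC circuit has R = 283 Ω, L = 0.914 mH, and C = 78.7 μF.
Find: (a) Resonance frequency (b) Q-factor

Step 1 — Resonance condition Im(Z)=0 gives ω₀ = 1/√(LC).
Step 2 — ω₀ = 1/√(0.000914·7.87e-05) = 3729 rad/s.
Step 3 — f₀ = ω₀/(2π) = 593.4 Hz.
Step 4 — Series Q: Q = ω₀L/R = 3729·0.000914/283 = 0.01204.

(a) f₀ = 593.4 Hz  (b) Q = 0.01204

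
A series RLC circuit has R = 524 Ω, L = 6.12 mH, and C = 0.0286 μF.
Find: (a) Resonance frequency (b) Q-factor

Step 1 — Resonance condition Im(Z)=0 gives ω₀ = 1/√(LC).
Step 2 — ω₀ = 1/√(0.00612·2.86e-08) = 7.559e+04 rad/s.
Step 3 — f₀ = ω₀/(2π) = 1.203e+04 Hz.
Step 4 — Series Q: Q = ω₀L/R = 7.559e+04·0.00612/524 = 0.8828.

(a) f₀ = 1.203e+04 Hz  (b) Q = 0.8828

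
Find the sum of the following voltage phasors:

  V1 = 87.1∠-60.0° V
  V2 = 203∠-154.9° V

Step 1 — Convert each phasor to rectangular form:
  V1 = 87.1·(cos(-60.0°) + j·sin(-60.0°)) = 43.55 - j75.43 V
  V2 = 203·(cos(-154.9°) + j·sin(-154.9°)) = -183.8 - j86.11 V
Step 2 — Sum components: V_total = -140.3 - j161.5 V.
Step 3 — Convert to polar: |V_total| = 214 V, ∠V_total = -131.0°.

V_total = 214∠-131.0° V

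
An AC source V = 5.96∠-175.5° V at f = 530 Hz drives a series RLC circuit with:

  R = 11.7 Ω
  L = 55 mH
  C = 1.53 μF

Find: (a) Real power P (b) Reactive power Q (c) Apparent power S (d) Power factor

Step 1 — Angular frequency: ω = 2π·f = 2π·530 = 3330 rad/s.
Step 2 — Component impedances:
  R: Z = R = 11.7 Ω
  L: Z = jωL = j·3330·0.055 = 0 + j183.2 Ω
  C: Z = 1/(jωC) = -j/(ω·C) = 0 - j196.3 Ω
Step 3 — Series combination: Z_total = R + L + C = 11.7 - j13.11 Ω = 17.58∠-48.3° Ω.
Step 4 — Source phasor: V = 5.96∠-175.5° V = -5.942 - j0.4676 V.
Step 5 — Current: I = V / Z = -0.2052 - j0.27 A = 0.3391∠-127.2° A.
Step 6 — Complex power: S = V·I* = 1.345 - j1.508 VA.
Step 7 — Real power: P = Re(S) = 1.345 W.
Step 8 — Reactive power: Q = Im(S) = -1.508 VAR.
Step 9 — Apparent power: |S| = 2.021 VA.
Step 10 — Power factor: PF = P/|S| = 0.6657 (leading).

(a) P = 1.345 W  (b) Q = -1.508 VAR  (c) S = 2.021 VA  (d) PF = 0.6657 (leading)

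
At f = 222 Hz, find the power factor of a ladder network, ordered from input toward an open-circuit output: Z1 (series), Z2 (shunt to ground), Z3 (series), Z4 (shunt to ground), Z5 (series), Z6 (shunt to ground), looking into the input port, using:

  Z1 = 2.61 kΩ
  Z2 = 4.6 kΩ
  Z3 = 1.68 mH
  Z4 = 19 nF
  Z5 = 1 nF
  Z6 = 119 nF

Step 1 — Angular frequency: ω = 2π·f = 2π·222 = 1395 rad/s.
Step 2 — Component impedances:
  Z1: Z = R = 2610 Ω
  Z2: Z = R = 4600 Ω
  Z3: Z = jωL = j·1395·0.00168 = 0 + j2.343 Ω
  Z4: Z = 1/(jωC) = -j/(ω·C) = 0 - j3.773e+04 Ω
  Z5: Z = 1/(jωC) = -j/(ω·C) = 0 - j7.169e+05 Ω
  Z6: Z = 1/(jωC) = -j/(ω·C) = 0 - j6024 Ω
Step 3 — Ladder network (open output): work backward from the far end, alternating series and parallel combinations. Z_in = 7136 - j580.5 Ω = 7159∠-4.7° Ω.
Step 4 — Power factor: PF = cos(φ) = Re(Z)/|Z| = 7135.5/7159.1 = 0.9967.
Step 5 — Type: Im(Z) = -580.5 ⇒ leading (phase φ = -4.7°).

PF = 0.9967 (leading, φ = -4.7°)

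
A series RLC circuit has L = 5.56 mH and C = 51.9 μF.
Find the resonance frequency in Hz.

Step 1 — Resonance condition Im(Z)=0 gives ω₀ = 1/√(LC).
Step 2 — ω₀ = 1/√(0.00556·5.19e-05) = 1862 rad/s.
Step 3 — f₀ = ω₀/(2π) = 296.3 Hz.

f₀ = 296.3 Hz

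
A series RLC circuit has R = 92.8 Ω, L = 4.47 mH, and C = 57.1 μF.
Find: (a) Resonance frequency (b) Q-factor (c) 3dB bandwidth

Step 1 — Resonance: ω₀ = 1/√(LC) = 1/√(0.00447·5.71e-05) = 1979 rad/s.
Step 2 — f₀ = ω₀/(2π) = 315 Hz.
Step 3 — Series Q: Q = ω₀L/R = 1979·0.00447/92.8 = 0.09534.
Step 4 — Bandwidth: Δω = ω₀/Q = 2.076e+04 rad/s; BW = Δω/(2π) = 3304 Hz.

(a) f₀ = 315 Hz  (b) Q = 0.09534  (c) BW = 3304 Hz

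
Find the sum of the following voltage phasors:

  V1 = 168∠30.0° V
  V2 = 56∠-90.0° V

Step 1 — Convert each phasor to rectangular form:
  V1 = 168·(cos(30.0°) + j·sin(30.0°)) = 145.5 + j84 V
  V2 = 56·(cos(-90.0°) + j·sin(-90.0°)) = 0 - j56 V
Step 2 — Sum components: V_total = 145.5 + j28 V.
Step 3 — Convert to polar: |V_total| = 148.2 V, ∠V_total = 10.9°.

V_total = 148.2∠10.9° V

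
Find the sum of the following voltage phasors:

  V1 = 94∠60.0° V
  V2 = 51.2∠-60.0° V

Step 1 — Convert each phasor to rectangular form:
  V1 = 94·(cos(60.0°) + j·sin(60.0°)) = 47 + j81.41 V
  V2 = 51.2·(cos(-60.0°) + j·sin(-60.0°)) = 25.6 - j44.34 V
Step 2 — Sum components: V_total = 72.6 + j37.07 V.
Step 3 — Convert to polar: |V_total| = 81.51 V, ∠V_total = 27.0°.

V_total = 81.51∠27.0° V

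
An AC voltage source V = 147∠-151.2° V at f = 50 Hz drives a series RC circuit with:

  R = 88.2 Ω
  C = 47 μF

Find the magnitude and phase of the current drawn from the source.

Step 1 — Angular frequency: ω = 2π·f = 2π·50 = 314.2 rad/s.
Step 2 — Component impedances:
  R: Z = R = 88.2 Ω
  C: Z = 1/(jωC) = -j/(ω·C) = 0 - j67.73 Ω
Step 3 — Series combination: Z_total = R + C = 88.2 - j67.73 Ω = 111.2∠-37.5° Ω.
Step 4 — Source phasor: V = 147∠-151.2° V = -128.8 - j70.82 V.
Step 5 — Ohm's law: I = V / Z_total = (-128.8 - j70.82) / (88.2 - j67.73) = -0.5309 - j1.211 A.
Step 6 — Convert to polar: |I| = 1.322 A, ∠I = -113.7°.

I = 1.322∠-113.7° A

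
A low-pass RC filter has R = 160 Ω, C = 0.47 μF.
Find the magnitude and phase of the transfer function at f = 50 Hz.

Step 1 — Angular frequency: ω = 2π·50 = 314.2 rad/s.
Step 2 — Transfer function: H(jω) = 1/(1 + jωRC).
Step 3 — Denominator: 1 + jωRC = 1 + j·314.2·160·4.7e-07 = 1 + j0.02362.
Step 4 — H = 0.9994 - j0.02361.
Step 5 — Magnitude: |H| = 0.9997 (-0.0 dB); phase: φ = -1.4°.

|H| = 0.9997 (-0.0 dB), φ = -1.4°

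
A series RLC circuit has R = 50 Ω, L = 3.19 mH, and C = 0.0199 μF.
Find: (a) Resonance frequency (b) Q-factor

Step 1 — Resonance condition Im(Z)=0 gives ω₀ = 1/√(LC).
Step 2 — ω₀ = 1/√(0.00319·1.99e-08) = 1.255e+05 rad/s.
Step 3 — f₀ = ω₀/(2π) = 1.998e+04 Hz.
Step 4 — Series Q: Q = ω₀L/R = 1.255e+05·0.00319/50 = 8.008.

(a) f₀ = 1.998e+04 Hz  (b) Q = 8.008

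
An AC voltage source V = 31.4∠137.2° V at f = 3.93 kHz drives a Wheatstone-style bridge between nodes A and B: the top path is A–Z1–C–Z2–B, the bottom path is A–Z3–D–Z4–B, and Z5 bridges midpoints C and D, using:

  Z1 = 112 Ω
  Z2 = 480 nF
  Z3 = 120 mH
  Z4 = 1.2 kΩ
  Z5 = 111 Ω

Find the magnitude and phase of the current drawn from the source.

Step 1 — Angular frequency: ω = 2π·f = 2π·3930 = 2.469e+04 rad/s.
Step 2 — Component impedances:
  Z1: Z = R = 112 Ω
  Z2: Z = 1/(jωC) = -j/(ω·C) = 0 - j84.37 Ω
  Z3: Z = jωL = j·2.469e+04·0.12 = 0 + j2963 Ω
  Z4: Z = R = 1200 Ω
  Z5: Z = R = 111 Ω
Step 3 — Bridge requires nodal analysis (the Z5 bridge couples midpoints C and D, so the two paths cannot be reduced to a simple series/parallel combination). Setting node B to ground and injecting 1 A at node A, the 3-node admittance system at A, C, D solves to V_A = Z_AB = 117.6 - j79.75 Ω = 142.1∠-34.1° Ω.
Step 4 — Source phasor: V = 31.4∠137.2° V = -23.04 + j21.33 V.
Step 5 — Ohm's law: I = V / Z_total = (-23.04 + j21.33) / (117.6 - j79.75) = -0.2184 + j0.03328 A.
Step 6 — Convert to polar: |I| = 0.2209 A, ∠I = 171.3°.

I = 0.2209∠171.3° A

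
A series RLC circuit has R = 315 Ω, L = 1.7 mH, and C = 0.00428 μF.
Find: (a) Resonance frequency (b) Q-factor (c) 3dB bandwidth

Step 1 — Resonance: ω₀ = 1/√(LC) = 1/√(0.0017·4.28e-09) = 3.707e+05 rad/s.
Step 2 — f₀ = ω₀/(2π) = 5.9e+04 Hz.
Step 3 — Series Q: Q = ω₀L/R = 3.707e+05·0.0017/315 = 2.001.
Step 4 — Bandwidth: Δω = ω₀/Q = 1.853e+05 rad/s; BW = Δω/(2π) = 2.949e+04 Hz.

(a) f₀ = 5.9e+04 Hz  (b) Q = 2.001  (c) BW = 2.949e+04 Hz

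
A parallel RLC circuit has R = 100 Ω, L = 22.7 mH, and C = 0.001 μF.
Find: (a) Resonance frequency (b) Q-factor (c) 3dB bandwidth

Step 1 — Resonance: ω₀ = 1/√(LC) = 1/√(0.0227·1e-09) = 2.099e+05 rad/s.
Step 2 — f₀ = ω₀/(2π) = 3.34e+04 Hz.
Step 3 — Parallel Q: Q = R/(ω₀L) = 100/(2.099e+05·0.0227) = 0.02099.
Step 4 — Bandwidth: Δω = ω₀/Q = 1e+07 rad/s; BW = Δω/(2π) = 1.592e+06 Hz.

(a) f₀ = 3.34e+04 Hz  (b) Q = 0.02099  (c) BW = 1.592e+06 Hz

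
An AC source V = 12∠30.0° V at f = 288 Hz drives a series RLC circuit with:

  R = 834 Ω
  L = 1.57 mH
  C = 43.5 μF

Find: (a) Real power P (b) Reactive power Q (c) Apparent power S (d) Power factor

Step 1 — Angular frequency: ω = 2π·f = 2π·288 = 1810 rad/s.
Step 2 — Component impedances:
  R: Z = R = 834 Ω
  L: Z = jωL = j·1810·0.00157 = 0 + j2.841 Ω
  C: Z = 1/(jωC) = -j/(ω·C) = 0 - j12.7 Ω
Step 3 — Series combination: Z_total = R + L + C = 834 - j9.863 Ω = 834.1∠-0.7° Ω.
Step 4 — Source phasor: V = 12∠30.0° V = 10.39 + j6 V.
Step 5 — Current: I = V / Z = 0.01237 + j0.007341 A = 0.01439∠30.7° A.
Step 6 — Complex power: S = V·I* = 0.1726 - j0.002042 VA.
Step 7 — Real power: P = Re(S) = 0.1726 W.
Step 8 — Reactive power: Q = Im(S) = -0.002042 VAR.
Step 9 — Apparent power: |S| = 0.1726 VA.
Step 10 — Power factor: PF = P/|S| = 0.9999 (leading).

(a) P = 0.1726 W  (b) Q = -0.002042 VAR  (c) S = 0.1726 VA  (d) PF = 0.9999 (leading)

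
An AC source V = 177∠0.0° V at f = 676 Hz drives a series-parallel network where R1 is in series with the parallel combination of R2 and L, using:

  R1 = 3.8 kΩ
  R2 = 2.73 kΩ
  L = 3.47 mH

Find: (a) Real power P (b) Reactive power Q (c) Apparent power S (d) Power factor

Step 1 — Angular frequency: ω = 2π·f = 2π·676 = 4247 rad/s.
Step 2 — Component impedances:
  R1: Z = R = 3800 Ω
  R2: Z = R = 2730 Ω
  L: Z = jωL = j·4247·0.00347 = 0 + j14.74 Ω
Step 3 — Parallel branch: R2 || L = 1/(1/R2 + 1/L) = 0.07957 + j14.74 Ω.
Step 4 — Series with R1: Z_total = R1 + (R2 || L) = 3800 + j14.74 Ω = 3800∠0.2° Ω.
Step 5 — Source phasor: V = 177∠0.0° V = 177 V.
Step 6 — Current: I = V / Z = 0.04658 - j0.0001806 A = 0.04658∠-0.2° A.
Step 7 — Complex power: S = V·I* = 8.244 + j0.03197 VA.
Step 8 — Real power: P = Re(S) = 8.244 W.
Step 9 — Reactive power: Q = Im(S) = 0.03197 VAR.
Step 10 — Apparent power: |S| = 8.244 VA.
Step 11 — Power factor: PF = P/|S| = 1 (lagging).

(a) P = 8.244 W  (b) Q = 0.03197 VAR  (c) S = 8.244 VA  (d) PF = 1 (lagging)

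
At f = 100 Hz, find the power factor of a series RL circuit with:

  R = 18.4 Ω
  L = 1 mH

Step 1 — Angular frequency: ω = 2π·f = 2π·100 = 628.3 rad/s.
Step 2 — Component impedances:
  R: Z = R = 18.4 Ω
  L: Z = jωL = j·628.3·0.001 = 0 + j0.6283 Ω
Step 3 — Series combination: Z_total = R + L = 18.4 + j0.6283 Ω = 18.41∠2.0° Ω.
Step 4 — Power factor: PF = cos(φ) = Re(Z)/|Z| = 18.4/18.411 = 0.9994.
Step 5 — Type: Im(Z) = 0.6283 ⇒ lagging (phase φ = 2.0°).

PF = 0.9994 (lagging, φ = 2.0°)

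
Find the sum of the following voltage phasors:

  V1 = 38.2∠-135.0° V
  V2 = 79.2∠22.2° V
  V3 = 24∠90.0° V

Step 1 — Convert each phasor to rectangular form:
  V1 = 38.2·(cos(-135.0°) + j·sin(-135.0°)) = -27.01 - j27.01 V
  V2 = 79.2·(cos(22.2°) + j·sin(22.2°)) = 73.33 + j29.92 V
  V3 = 24·(cos(90.0°) + j·sin(90.0°)) = 0 + j24 V
Step 2 — Sum components: V_total = 46.32 + j26.91 V.
Step 3 — Convert to polar: |V_total| = 53.57 V, ∠V_total = 30.2°.

V_total = 53.57∠30.2° V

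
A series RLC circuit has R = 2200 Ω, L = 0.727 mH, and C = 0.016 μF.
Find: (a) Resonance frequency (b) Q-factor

Step 1 — Resonance condition Im(Z)=0 gives ω₀ = 1/√(LC).
Step 2 — ω₀ = 1/√(0.000727·1.6e-08) = 2.932e+05 rad/s.
Step 3 — f₀ = ω₀/(2π) = 4.667e+04 Hz.
Step 4 — Series Q: Q = ω₀L/R = 2.932e+05·0.000727/2200 = 0.09689.

(a) f₀ = 4.667e+04 Hz  (b) Q = 0.09689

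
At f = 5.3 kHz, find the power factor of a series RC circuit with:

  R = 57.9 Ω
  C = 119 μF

Step 1 — Angular frequency: ω = 2π·f = 2π·5300 = 3.33e+04 rad/s.
Step 2 — Component impedances:
  R: Z = R = 57.9 Ω
  C: Z = 1/(jωC) = -j/(ω·C) = 0 - j0.2523 Ω
Step 3 — Series combination: Z_total = R + C = 57.9 - j0.2523 Ω = 57.9∠-0.2° Ω.
Step 4 — Power factor: PF = cos(φ) = Re(Z)/|Z| = 57.9/57.9 = 1.
Step 5 — Type: Im(Z) = -0.2523 ⇒ leading (phase φ = -0.2°).

PF = 1 (leading, φ = -0.2°)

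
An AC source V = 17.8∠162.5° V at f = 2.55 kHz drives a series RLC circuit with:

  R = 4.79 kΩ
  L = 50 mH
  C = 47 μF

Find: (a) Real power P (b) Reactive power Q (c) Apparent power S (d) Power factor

Step 1 — Angular frequency: ω = 2π·f = 2π·2550 = 1.602e+04 rad/s.
Step 2 — Component impedances:
  R: Z = R = 4790 Ω
  L: Z = jωL = j·1.602e+04·0.05 = 0 + j801.1 Ω
  C: Z = 1/(jωC) = -j/(ω·C) = 0 - j1.328 Ω
Step 3 — Series combination: Z_total = R + L + C = 4790 + j799.8 Ω = 4856∠9.5° Ω.
Step 4 — Source phasor: V = 17.8∠162.5° V = -16.98 + j5.353 V.
Step 5 — Current: I = V / Z = -0.003266 + j0.001663 A = 0.003665∠153.0° A.
Step 6 — Complex power: S = V·I* = 0.06435 + j0.01074 VA.
Step 7 — Real power: P = Re(S) = 0.06435 W.
Step 8 — Reactive power: Q = Im(S) = 0.01074 VAR.
Step 9 — Apparent power: |S| = 0.06524 VA.
Step 10 — Power factor: PF = P/|S| = 0.9863 (lagging).

(a) P = 0.06435 W  (b) Q = 0.01074 VAR  (c) S = 0.06524 VA  (d) PF = 0.9863 (lagging)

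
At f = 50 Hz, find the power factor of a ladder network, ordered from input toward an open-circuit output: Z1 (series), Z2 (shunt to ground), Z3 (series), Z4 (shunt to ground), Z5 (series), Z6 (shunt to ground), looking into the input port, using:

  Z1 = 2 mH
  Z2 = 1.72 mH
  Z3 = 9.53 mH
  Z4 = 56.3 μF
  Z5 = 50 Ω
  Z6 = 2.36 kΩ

Step 1 — Angular frequency: ω = 2π·f = 2π·50 = 314.2 rad/s.
Step 2 — Component impedances:
  Z1: Z = jωL = j·314.2·0.002 = 0 + j0.6283 Ω
  Z2: Z = jωL = j·314.2·0.00172 = 0 + j0.5404 Ω
  Z3: Z = jωL = j·314.2·0.00953 = 0 + j2.994 Ω
  Z4: Z = 1/(jωC) = -j/(ω·C) = 0 - j56.54 Ω
  Z5: Z = R = 50 Ω
  Z6: Z = R = 2360 Ω
Step 3 — Ladder network (open output): work backward from the far end, alternating series and parallel combinations. Z_in = 0.0001378 + j1.174 Ω = 1.174∠90.0° Ω.
Step 4 — Power factor: PF = cos(φ) = Re(Z)/|Z| = 0.0001378/1.174 = 0.0001174.
Step 5 — Type: Im(Z) = 1.174 ⇒ lagging (phase φ = 90.0°).

PF = 0.0001174 (lagging, φ = 90.0°)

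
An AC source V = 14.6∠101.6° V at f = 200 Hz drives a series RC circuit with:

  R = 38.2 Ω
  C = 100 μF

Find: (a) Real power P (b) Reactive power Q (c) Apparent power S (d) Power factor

Step 1 — Angular frequency: ω = 2π·f = 2π·200 = 1257 rad/s.
Step 2 — Component impedances:
  R: Z = R = 38.2 Ω
  C: Z = 1/(jωC) = -j/(ω·C) = 0 - j7.958 Ω
Step 3 — Series combination: Z_total = R + C = 38.2 - j7.958 Ω = 39.02∠-11.8° Ω.
Step 4 — Source phasor: V = 14.6∠101.6° V = -2.936 + j14.3 V.
Step 5 — Current: I = V / Z = -0.1484 + j0.3435 A = 0.3742∠113.4° A.
Step 6 — Complex power: S = V·I* = 5.348 - j1.114 VA.
Step 7 — Real power: P = Re(S) = 5.348 W.
Step 8 — Reactive power: Q = Im(S) = -1.114 VAR.
Step 9 — Apparent power: |S| = 5.463 VA.
Step 10 — Power factor: PF = P/|S| = 0.979 (leading).

(a) P = 5.348 W  (b) Q = -1.114 VAR  (c) S = 5.463 VA  (d) PF = 0.979 (leading)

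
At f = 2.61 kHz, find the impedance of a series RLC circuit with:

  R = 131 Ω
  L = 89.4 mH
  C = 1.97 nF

Step 1 — Angular frequency: ω = 2π·f = 2π·2610 = 1.64e+04 rad/s.
Step 2 — Component impedances:
  R: Z = R = 131 Ω
  L: Z = jωL = j·1.64e+04·0.0894 = 0 + j1466 Ω
  C: Z = 1/(jωC) = -j/(ω·C) = 0 - j3.095e+04 Ω
Step 3 — Series combination: Z_total = R + L + C = 131 - j2.949e+04 Ω = 2.949e+04∠-89.7° Ω.

Z = 131 - j2.949e+04 Ω = 2.949e+04∠-89.7° Ω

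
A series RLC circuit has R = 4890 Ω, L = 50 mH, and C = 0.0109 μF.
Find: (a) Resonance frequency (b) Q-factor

Step 1 — Resonance condition Im(Z)=0 gives ω₀ = 1/√(LC).
Step 2 — ω₀ = 1/√(0.05·1.09e-08) = 4.284e+04 rad/s.
Step 3 — f₀ = ω₀/(2π) = 6817 Hz.
Step 4 — Series Q: Q = ω₀L/R = 4.284e+04·0.05/4890 = 0.438.

(a) f₀ = 6817 Hz  (b) Q = 0.438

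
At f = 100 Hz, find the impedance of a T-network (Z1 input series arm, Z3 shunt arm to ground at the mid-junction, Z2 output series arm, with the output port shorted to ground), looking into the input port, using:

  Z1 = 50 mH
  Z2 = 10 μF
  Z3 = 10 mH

Step 1 — Angular frequency: ω = 2π·f = 2π·100 = 628.3 rad/s.
Step 2 — Component impedances:
  Z1: Z = jωL = j·628.3·0.05 = 0 + j31.42 Ω
  Z2: Z = 1/(jωC) = -j/(ω·C) = 0 - j159.2 Ω
  Z3: Z = jωL = j·628.3·0.01 = 0 + j6.283 Ω
Step 3 — With the output port shorted to ground, the output series arm Z2 runs from the junction to ground; the shunt arm Z3 also runs from the junction to ground. They appear in parallel: Z3 || Z2 = 0 + j6.541 Ω.
Step 4 — Series with input arm Z1: Z_in = Z1 + (Z3 || Z2) = 0 + j37.96 Ω = 37.96∠90.0° Ω.

Z = 0 + j37.96 Ω = 37.96∠90.0° Ω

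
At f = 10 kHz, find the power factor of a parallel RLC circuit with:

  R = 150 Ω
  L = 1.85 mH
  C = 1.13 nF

Step 1 — Angular frequency: ω = 2π·f = 2π·1e+04 = 6.283e+04 rad/s.
Step 2 — Component impedances:
  R: Z = R = 150 Ω
  L: Z = jωL = j·6.283e+04·0.00185 = 0 + j116.2 Ω
  C: Z = 1/(jωC) = -j/(ω·C) = 0 - j1.408e+04 Ω
Step 3 — Parallel combination: 1/Z_total = 1/R + 1/L + 1/C; Z_total = 56.86 + j72.77 Ω = 92.36∠52.0° Ω.
Step 4 — Power factor: PF = cos(φ) = Re(Z)/|Z| = 56.864/92.356 = 0.6157.
Step 5 — Type: Im(Z) = 72.77 ⇒ lagging (phase φ = 52.0°).

PF = 0.6157 (lagging, φ = 52.0°)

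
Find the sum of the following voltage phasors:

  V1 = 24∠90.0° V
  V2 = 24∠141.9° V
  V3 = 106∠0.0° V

Step 1 — Convert each phasor to rectangular form:
  V1 = 24·(cos(90.0°) + j·sin(90.0°)) = 0 + j24 V
  V2 = 24·(cos(141.9°) + j·sin(141.9°)) = -18.89 + j14.81 V
  V3 = 106·(cos(0.0°) + j·sin(0.0°)) = 106 V
Step 2 — Sum components: V_total = 87.11 + j38.81 V.
Step 3 — Convert to polar: |V_total| = 95.37 V, ∠V_total = 24.0°.

V_total = 95.37∠24.0° V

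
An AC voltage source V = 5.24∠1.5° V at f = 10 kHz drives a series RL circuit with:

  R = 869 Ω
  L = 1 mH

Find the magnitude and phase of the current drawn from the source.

Step 1 — Angular frequency: ω = 2π·f = 2π·1e+04 = 6.283e+04 rad/s.
Step 2 — Component impedances:
  R: Z = R = 869 Ω
  L: Z = jωL = j·6.283e+04·0.001 = 0 + j62.83 Ω
Step 3 — Series combination: Z_total = R + L = 869 + j62.83 Ω = 871.3∠4.1° Ω.
Step 4 — Source phasor: V = 5.24∠1.5° V = 5.238 + j0.1372 V.
Step 5 — Ohm's law: I = V / Z_total = (5.238 + j0.1372) / (869 + j62.83) = 0.006008 - j0.0002765 A.
Step 6 — Convert to polar: |I| = 0.006014 A, ∠I = -2.6°.

I = 0.006014∠-2.6° A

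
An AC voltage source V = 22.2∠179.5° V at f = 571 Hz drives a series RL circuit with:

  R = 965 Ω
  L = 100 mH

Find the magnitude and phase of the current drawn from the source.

Step 1 — Angular frequency: ω = 2π·f = 2π·571 = 3588 rad/s.
Step 2 — Component impedances:
  R: Z = R = 965 Ω
  L: Z = jωL = j·3588·0.1 = 0 + j358.8 Ω
Step 3 — Series combination: Z_total = R + L = 965 + j358.8 Ω = 1030∠20.4° Ω.
Step 4 — Source phasor: V = 22.2∠179.5° V = -22.2 + j0.1937 V.
Step 5 — Ohm's law: I = V / Z_total = (-22.2 + j0.1937) / (965 + j358.8) = -0.02015 + j0.00769 A.
Step 6 — Convert to polar: |I| = 0.02156 A, ∠I = 159.1°.

I = 0.02156∠159.1° A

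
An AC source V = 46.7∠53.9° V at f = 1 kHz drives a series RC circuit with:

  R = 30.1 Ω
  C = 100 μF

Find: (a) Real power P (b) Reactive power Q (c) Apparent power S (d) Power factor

Step 1 — Angular frequency: ω = 2π·f = 2π·1000 = 6283 rad/s.
Step 2 — Component impedances:
  R: Z = R = 30.1 Ω
  C: Z = 1/(jωC) = -j/(ω·C) = 0 - j1.592 Ω
Step 3 — Series combination: Z_total = R + C = 30.1 - j1.592 Ω = 30.14∠-3.0° Ω.
Step 4 — Source phasor: V = 46.7∠53.9° V = 27.52 + j37.73 V.
Step 5 — Current: I = V / Z = 0.8455 + j1.298 A = 1.549∠56.9° A.
Step 6 — Complex power: S = V·I* = 72.25 - j3.82 VA.
Step 7 — Real power: P = Re(S) = 72.25 W.
Step 8 — Reactive power: Q = Im(S) = -3.82 VAR.
Step 9 — Apparent power: |S| = 72.35 VA.
Step 10 — Power factor: PF = P/|S| = 0.9986 (leading).

(a) P = 72.25 W  (b) Q = -3.82 VAR  (c) S = 72.35 VA  (d) PF = 0.9986 (leading)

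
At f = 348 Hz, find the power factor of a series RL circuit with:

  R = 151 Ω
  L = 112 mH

Step 1 — Angular frequency: ω = 2π·f = 2π·348 = 2187 rad/s.
Step 2 — Component impedances:
  R: Z = R = 151 Ω
  L: Z = jωL = j·2187·0.112 = 0 + j244.9 Ω
Step 3 — Series combination: Z_total = R + L = 151 + j244.9 Ω = 287.7∠58.3° Ω.
Step 4 — Power factor: PF = cos(φ) = Re(Z)/|Z| = 151/287.704 = 0.5248.
Step 5 — Type: Im(Z) = 244.9 ⇒ lagging (phase φ = 58.3°).

PF = 0.5248 (lagging, φ = 58.3°)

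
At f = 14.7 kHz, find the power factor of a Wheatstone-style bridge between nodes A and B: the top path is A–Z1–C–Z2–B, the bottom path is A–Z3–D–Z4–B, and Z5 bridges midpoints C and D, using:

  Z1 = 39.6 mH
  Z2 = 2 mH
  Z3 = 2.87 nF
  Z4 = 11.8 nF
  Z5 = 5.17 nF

Step 1 — Angular frequency: ω = 2π·f = 2π·1.47e+04 = 9.236e+04 rad/s.
Step 2 — Component impedances:
  Z1: Z = jωL = j·9.236e+04·0.0396 = 0 + j3658 Ω
  Z2: Z = jωL = j·9.236e+04·0.002 = 0 + j184.7 Ω
  Z3: Z = 1/(jωC) = -j/(ω·C) = 0 - j3772 Ω
  Z4: Z = 1/(jωC) = -j/(ω·C) = 0 - j917.5 Ω
  Z5: Z = 1/(jωC) = -j/(ω·C) = 0 - j2094 Ω
Step 3 — Bridge requires nodal analysis (the Z5 bridge couples midpoints C and D, so the two paths cannot be reduced to a simple series/parallel combination). Setting node B to ground and injecting 1 A at node A, the 3-node admittance system at A, C, D solves to V_A = Z_AB = 0 + j2.574e+04 Ω = 2.574e+04∠90.0° Ω.
Step 4 — Power factor: PF = cos(φ) = Re(Z)/|Z| = 0/2.574e+04 = 0.
Step 5 — Type: Im(Z) = 2.574e+04 ⇒ lagging (phase φ = 90.0°).

PF = 0 (lagging, φ = 90.0°)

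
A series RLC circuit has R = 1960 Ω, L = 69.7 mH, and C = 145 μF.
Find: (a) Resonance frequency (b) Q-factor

Step 1 — Resonance condition Im(Z)=0 gives ω₀ = 1/√(LC).
Step 2 — ω₀ = 1/√(0.0697·0.000145) = 314.6 rad/s.
Step 3 — f₀ = ω₀/(2π) = 50.06 Hz.
Step 4 — Series Q: Q = ω₀L/R = 314.6·0.0697/1960 = 0.01119.

(a) f₀ = 50.06 Hz  (b) Q = 0.01119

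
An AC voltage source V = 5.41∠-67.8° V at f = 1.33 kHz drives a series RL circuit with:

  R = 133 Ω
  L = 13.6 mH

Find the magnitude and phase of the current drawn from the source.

Step 1 — Angular frequency: ω = 2π·f = 2π·1330 = 8357 rad/s.
Step 2 — Component impedances:
  R: Z = R = 133 Ω
  L: Z = jωL = j·8357·0.0136 = 0 + j113.7 Ω
Step 3 — Series combination: Z_total = R + L = 133 + j113.7 Ω = 174.9∠40.5° Ω.
Step 4 — Source phasor: V = 5.41∠-67.8° V = 2.044 - j5.009 V.
Step 5 — Ohm's law: I = V / Z_total = (2.044 - j5.009) / (133 + j113.7) = -0.009717 - j0.02936 A.
Step 6 — Convert to polar: |I| = 0.03092 A, ∠I = -108.3°.

I = 0.03092∠-108.3° A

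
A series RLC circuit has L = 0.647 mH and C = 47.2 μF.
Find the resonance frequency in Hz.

Step 1 — Resonance condition Im(Z)=0 gives ω₀ = 1/√(LC).
Step 2 — ω₀ = 1/√(0.000647·4.72e-05) = 5722 rad/s.
Step 3 — f₀ = ω₀/(2π) = 910.7 Hz.

f₀ = 910.7 Hz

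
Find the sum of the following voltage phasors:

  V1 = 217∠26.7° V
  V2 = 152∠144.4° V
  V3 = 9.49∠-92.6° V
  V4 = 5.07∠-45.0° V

Step 1 — Convert each phasor to rectangular form:
  V1 = 217·(cos(26.7°) + j·sin(26.7°)) = 193.9 + j97.5 V
  V2 = 152·(cos(144.4°) + j·sin(144.4°)) = -123.6 + j88.48 V
  V3 = 9.49·(cos(-92.6°) + j·sin(-92.6°)) = -0.4305 - j9.48 V
  V4 = 5.07·(cos(-45.0°) + j·sin(-45.0°)) = 3.585 - j3.585 V
Step 2 — Sum components: V_total = 73.42 + j172.9 V.
Step 3 — Convert to polar: |V_total| = 187.9 V, ∠V_total = 67.0°.

V_total = 187.9∠67.0° V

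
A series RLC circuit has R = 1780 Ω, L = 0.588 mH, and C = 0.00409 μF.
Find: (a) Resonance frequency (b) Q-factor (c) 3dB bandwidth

Step 1 — Resonance: ω₀ = 1/√(LC) = 1/√(0.000588·4.09e-09) = 6.448e+05 rad/s.
Step 2 — f₀ = ω₀/(2π) = 1.026e+05 Hz.
Step 3 — Series Q: Q = ω₀L/R = 6.448e+05·0.000588/1780 = 0.213.
Step 4 — Bandwidth: Δω = ω₀/Q = 3.027e+06 rad/s; BW = Δω/(2π) = 4.818e+05 Hz.

(a) f₀ = 1.026e+05 Hz  (b) Q = 0.213  (c) BW = 4.818e+05 Hz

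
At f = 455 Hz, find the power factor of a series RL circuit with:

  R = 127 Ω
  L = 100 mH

Step 1 — Angular frequency: ω = 2π·f = 2π·455 = 2859 rad/s.
Step 2 — Component impedances:
  R: Z = R = 127 Ω
  L: Z = jωL = j·2859·0.1 = 0 + j285.9 Ω
Step 3 — Series combination: Z_total = R + L = 127 + j285.9 Ω = 312.8∠66.0° Ω.
Step 4 — Power factor: PF = cos(φ) = Re(Z)/|Z| = 127/312.8 = 0.406.
Step 5 — Type: Im(Z) = 285.9 ⇒ lagging (phase φ = 66.0°).

PF = 0.406 (lagging, φ = 66.0°)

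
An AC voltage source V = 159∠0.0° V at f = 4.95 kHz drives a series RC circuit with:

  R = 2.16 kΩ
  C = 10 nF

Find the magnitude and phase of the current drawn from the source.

Step 1 — Angular frequency: ω = 2π·f = 2π·4950 = 3.11e+04 rad/s.
Step 2 — Component impedances:
  R: Z = R = 2160 Ω
  C: Z = 1/(jωC) = -j/(ω·C) = 0 - j3215 Ω
Step 3 — Series combination: Z_total = R + C = 2160 - j3215 Ω = 3873∠-56.1° Ω.
Step 4 — Source phasor: V = 159∠0.0° V = 159 V.
Step 5 — Ohm's law: I = V / Z_total = (159) / (2160 - j3215) = 0.02289 + j0.03407 A.
Step 6 — Convert to polar: |I| = 0.04105 A, ∠I = 56.1°.

I = 0.04105∠56.1° A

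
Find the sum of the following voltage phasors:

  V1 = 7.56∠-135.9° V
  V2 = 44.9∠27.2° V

Step 1 — Convert each phasor to rectangular form:
  V1 = 7.56·(cos(-135.9°) + j·sin(-135.9°)) = -5.429 - j5.261 V
  V2 = 44.9·(cos(27.2°) + j·sin(27.2°)) = 39.93 + j20.52 V
Step 2 — Sum components: V_total = 34.51 + j15.26 V.
Step 3 — Convert to polar: |V_total| = 37.73 V, ∠V_total = 23.9°.

V_total = 37.73∠23.9° V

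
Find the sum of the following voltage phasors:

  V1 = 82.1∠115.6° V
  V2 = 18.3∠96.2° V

Step 1 — Convert each phasor to rectangular form:
  V1 = 82.1·(cos(115.6°) + j·sin(115.6°)) = -35.47 + j74.04 V
  V2 = 18.3·(cos(96.2°) + j·sin(96.2°)) = -1.976 + j18.19 V
Step 2 — Sum components: V_total = -37.45 + j92.23 V.
Step 3 — Convert to polar: |V_total| = 99.55 V, ∠V_total = 112.1°.

V_total = 99.55∠112.1° V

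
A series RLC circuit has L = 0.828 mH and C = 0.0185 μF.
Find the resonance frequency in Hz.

Step 1 — Resonance condition Im(Z)=0 gives ω₀ = 1/√(LC).
Step 2 — ω₀ = 1/√(0.000828·1.85e-08) = 2.555e+05 rad/s.
Step 3 — f₀ = ω₀/(2π) = 4.066e+04 Hz.

f₀ = 4.066e+04 Hz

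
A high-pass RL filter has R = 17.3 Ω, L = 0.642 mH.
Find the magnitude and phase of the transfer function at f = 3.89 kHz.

Step 1 — Angular frequency: ω = 2π·3890 = 2.444e+04 rad/s.
Step 2 — Transfer function: H(jω) = jωL/(R + jωL).
Step 3 — Numerator jωL = j·15.69; denominator R + jωL = 17.3 + j15.69.
Step 4 — H = 0.4514 + j0.4976.
Step 5 — Magnitude: |H| = 0.6718 (-3.5 dB); phase: φ = 47.8°.

|H| = 0.6718 (-3.5 dB), φ = 47.8°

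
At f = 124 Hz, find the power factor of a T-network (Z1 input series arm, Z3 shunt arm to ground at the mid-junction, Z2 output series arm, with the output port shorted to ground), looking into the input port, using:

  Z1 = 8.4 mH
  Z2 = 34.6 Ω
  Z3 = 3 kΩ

Step 1 — Angular frequency: ω = 2π·f = 2π·124 = 779.1 rad/s.
Step 2 — Component impedances:
  Z1: Z = jωL = j·779.1·0.0084 = 0 + j6.545 Ω
  Z2: Z = R = 34.6 Ω
  Z3: Z = R = 3000 Ω
Step 3 — With the output port shorted to ground, the output series arm Z2 runs from the junction to ground; the shunt arm Z3 also runs from the junction to ground. They appear in parallel: Z3 || Z2 = 34.21 Ω.
Step 4 — Series with input arm Z1: Z_in = Z1 + (Z3 || Z2) = 34.21 + j6.545 Ω = 34.83∠10.8° Ω.
Step 5 — Power factor: PF = cos(φ) = Re(Z)/|Z| = 34.21/34.83 = 0.9822.
Step 6 — Type: Im(Z) = 6.545 ⇒ lagging (phase φ = 10.8°).

PF = 0.9822 (lagging, φ = 10.8°)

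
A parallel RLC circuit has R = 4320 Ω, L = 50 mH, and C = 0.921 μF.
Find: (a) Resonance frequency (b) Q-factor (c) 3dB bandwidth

Step 1 — Resonance: ω₀ = 1/√(LC) = 1/√(0.05·9.21e-07) = 4660 rad/s.
Step 2 — f₀ = ω₀/(2π) = 741.7 Hz.
Step 3 — Parallel Q: Q = R/(ω₀L) = 4320/(4660·0.05) = 18.54.
Step 4 — Bandwidth: Δω = ω₀/Q = 251.3 rad/s; BW = Δω/(2π) = 40 Hz.

(a) f₀ = 741.7 Hz  (b) Q = 18.54  (c) BW = 40 Hz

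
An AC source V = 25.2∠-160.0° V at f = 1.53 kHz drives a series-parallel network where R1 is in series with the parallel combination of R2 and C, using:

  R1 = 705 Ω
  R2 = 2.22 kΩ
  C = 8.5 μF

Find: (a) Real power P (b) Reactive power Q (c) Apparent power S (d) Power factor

Step 1 — Angular frequency: ω = 2π·f = 2π·1530 = 9613 rad/s.
Step 2 — Component impedances:
  R1: Z = R = 705 Ω
  R2: Z = R = 2220 Ω
  C: Z = 1/(jωC) = -j/(ω·C) = 0 - j12.24 Ω
Step 3 — Parallel branch: R2 || C = 1/(1/R2 + 1/C) = 0.06746 - j12.24 Ω.
Step 4 — Series with R1: Z_total = R1 + (R2 || C) = 705.1 - j12.24 Ω = 705.2∠-1.0° Ω.
Step 5 — Source phasor: V = 25.2∠-160.0° V = -23.68 - j8.619 V.
Step 6 — Current: I = V / Z = -0.03336 - j0.0128 A = 0.03574∠-159.0° A.
Step 7 — Complex power: S = V·I* = 0.9004 - j0.01563 VA.
Step 8 — Real power: P = Re(S) = 0.9004 W.
Step 9 — Reactive power: Q = Im(S) = -0.01563 VAR.
Step 10 — Apparent power: |S| = 0.9005 VA.
Step 11 — Power factor: PF = P/|S| = 0.9998 (leading).

(a) P = 0.9004 W  (b) Q = -0.01563 VAR  (c) S = 0.9005 VA  (d) PF = 0.9998 (leading)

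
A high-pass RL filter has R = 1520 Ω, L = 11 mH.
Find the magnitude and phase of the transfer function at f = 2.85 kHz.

Step 1 — Angular frequency: ω = 2π·2850 = 1.791e+04 rad/s.
Step 2 — Transfer function: H(jω) = jωL/(R + jωL).
Step 3 — Numerator jωL = j·197; denominator R + jωL = 1520 + j197.
Step 4 — H = 0.01652 + j0.1275.
Step 5 — Magnitude: |H| = 0.1285 (-17.8 dB); phase: φ = 82.6°.

|H| = 0.1285 (-17.8 dB), φ = 82.6°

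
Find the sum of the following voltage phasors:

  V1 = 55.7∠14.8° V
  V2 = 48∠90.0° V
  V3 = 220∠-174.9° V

Step 1 — Convert each phasor to rectangular form:
  V1 = 55.7·(cos(14.8°) + j·sin(14.8°)) = 53.85 + j14.23 V
  V2 = 48·(cos(90.0°) + j·sin(90.0°)) = 0 + j48 V
  V3 = 220·(cos(-174.9°) + j·sin(-174.9°)) = -219.1 - j19.56 V
Step 2 — Sum components: V_total = -165.3 + j42.67 V.
Step 3 — Convert to polar: |V_total| = 170.7 V, ∠V_total = 165.5°.

V_total = 170.7∠165.5° V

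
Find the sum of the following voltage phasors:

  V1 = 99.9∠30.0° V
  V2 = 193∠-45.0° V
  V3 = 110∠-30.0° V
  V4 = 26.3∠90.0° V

Step 1 — Convert each phasor to rectangular form:
  V1 = 99.9·(cos(30.0°) + j·sin(30.0°)) = 86.52 + j49.95 V
  V2 = 193·(cos(-45.0°) + j·sin(-45.0°)) = 136.5 - j136.5 V
  V3 = 110·(cos(-30.0°) + j·sin(-30.0°)) = 95.26 - j55 V
  V4 = 26.3·(cos(90.0°) + j·sin(90.0°)) = 0 + j26.3 V
Step 2 — Sum components: V_total = 318.3 - j115.2 V.
Step 3 — Convert to polar: |V_total| = 338.5 V, ∠V_total = -19.9°.

V_total = 338.5∠-19.9° V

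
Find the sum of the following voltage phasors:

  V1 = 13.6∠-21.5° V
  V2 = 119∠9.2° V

Step 1 — Convert each phasor to rectangular form:
  V1 = 13.6·(cos(-21.5°) + j·sin(-21.5°)) = 12.65 - j4.984 V
  V2 = 119·(cos(9.2°) + j·sin(9.2°)) = 117.5 + j19.03 V
Step 2 — Sum components: V_total = 130.1 + j14.04 V.
Step 3 — Convert to polar: |V_total| = 130.9 V, ∠V_total = 6.2°.

V_total = 130.9∠6.2° V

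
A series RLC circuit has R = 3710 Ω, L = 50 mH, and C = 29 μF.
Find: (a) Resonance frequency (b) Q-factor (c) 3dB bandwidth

Step 1 — Resonance condition Im(Z)=0 gives ω₀ = 1/√(LC).
Step 2 — ω₀ = 1/√(0.05·2.9e-05) = 830.5 rad/s.
Step 3 — f₀ = ω₀/(2π) = 132.2 Hz.
Step 4 — Series Q: Q = ω₀L/R = 830.5·0.05/3710 = 0.01119.
Step 5 — 3dB bandwidth: Δω = ω₀/Q = 7.42e+04 rad/s; BW = Δω/(2π) = 1.181e+04 Hz.

(a) f₀ = 132.2 Hz  (b) Q = 0.01119  (c) BW = 1.181e+04 Hz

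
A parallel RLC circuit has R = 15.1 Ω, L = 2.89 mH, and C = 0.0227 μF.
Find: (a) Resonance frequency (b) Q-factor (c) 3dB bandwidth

Step 1 — Resonance: ω₀ = 1/√(LC) = 1/√(0.00289·2.27e-08) = 1.235e+05 rad/s.
Step 2 — f₀ = ω₀/(2π) = 1.965e+04 Hz.
Step 3 — Parallel Q: Q = R/(ω₀L) = 15.1/(1.235e+05·0.00289) = 0.04232.
Step 4 — Bandwidth: Δω = ω₀/Q = 2.917e+06 rad/s; BW = Δω/(2π) = 4.643e+05 Hz.

(a) f₀ = 1.965e+04 Hz  (b) Q = 0.04232  (c) BW = 4.643e+05 Hz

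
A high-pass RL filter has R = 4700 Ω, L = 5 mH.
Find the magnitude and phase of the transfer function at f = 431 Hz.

Step 1 — Angular frequency: ω = 2π·431 = 2708 rad/s.
Step 2 — Transfer function: H(jω) = jωL/(R + jωL).
Step 3 — Numerator jωL = j·13.54; denominator R + jωL = 4700 + j13.54.
Step 4 — H = 8.3e-06 + j0.002881.
Step 5 — Magnitude: |H| = 0.002881 (-50.8 dB); phase: φ = 89.8°.

|H| = 0.002881 (-50.8 dB), φ = 89.8°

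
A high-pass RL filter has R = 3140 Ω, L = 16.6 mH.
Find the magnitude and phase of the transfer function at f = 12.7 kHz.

Step 1 — Angular frequency: ω = 2π·1.27e+04 = 7.98e+04 rad/s.
Step 2 — Transfer function: H(jω) = jωL/(R + jωL).
Step 3 — Numerator jωL = j·1325; denominator R + jωL = 3140 + j1325.
Step 4 — H = 0.1511 + j0.3581.
Step 5 — Magnitude: |H| = 0.3887 (-8.2 dB); phase: φ = 67.1°.

|H| = 0.3887 (-8.2 dB), φ = 67.1°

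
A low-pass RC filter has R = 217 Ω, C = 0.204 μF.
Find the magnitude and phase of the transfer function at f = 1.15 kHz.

Step 1 — Angular frequency: ω = 2π·1150 = 7226 rad/s.
Step 2 — Transfer function: H(jω) = 1/(1 + jωRC).
Step 3 — Denominator: 1 + jωRC = 1 + j·7226·217·2.04e-07 = 1 + j0.3199.
Step 4 — H = 0.9072 - j0.2902.
Step 5 — Magnitude: |H| = 0.9525 (-0.4 dB); phase: φ = -17.7°.

|H| = 0.9525 (-0.4 dB), φ = -17.7°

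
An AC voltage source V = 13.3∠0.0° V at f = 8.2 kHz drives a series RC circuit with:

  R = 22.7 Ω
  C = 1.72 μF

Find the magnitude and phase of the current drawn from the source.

Step 1 — Angular frequency: ω = 2π·f = 2π·8200 = 5.152e+04 rad/s.
Step 2 — Component impedances:
  R: Z = R = 22.7 Ω
  C: Z = 1/(jωC) = -j/(ω·C) = 0 - j11.28 Ω
Step 3 — Series combination: Z_total = R + C = 22.7 - j11.28 Ω = 25.35∠-26.4° Ω.
Step 4 — Source phasor: V = 13.3∠0.0° V = 13.3 V.
Step 5 — Ohm's law: I = V / Z_total = (13.3) / (22.7 - j11.28) = 0.4698 + j0.2335 A.
Step 6 — Convert to polar: |I| = 0.5247 A, ∠I = 26.4°.

I = 0.5247∠26.4° A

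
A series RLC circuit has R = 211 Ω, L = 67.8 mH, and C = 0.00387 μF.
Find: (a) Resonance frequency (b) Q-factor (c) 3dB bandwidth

Step 1 — Resonance: ω₀ = 1/√(LC) = 1/√(0.0678·3.87e-09) = 6.173e+04 rad/s.
Step 2 — f₀ = ω₀/(2π) = 9825 Hz.
Step 3 — Series Q: Q = ω₀L/R = 6.173e+04·0.0678/211 = 19.84.
Step 4 — Bandwidth: Δω = ω₀/Q = 3112 rad/s; BW = Δω/(2π) = 495.3 Hz.

(a) f₀ = 9825 Hz  (b) Q = 19.84  (c) BW = 495.3 Hz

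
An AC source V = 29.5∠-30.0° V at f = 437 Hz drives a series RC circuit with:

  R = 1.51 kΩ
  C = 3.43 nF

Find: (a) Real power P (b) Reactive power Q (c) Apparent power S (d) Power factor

Step 1 — Angular frequency: ω = 2π·f = 2π·437 = 2746 rad/s.
Step 2 — Component impedances:
  R: Z = R = 1510 Ω
  C: Z = 1/(jωC) = -j/(ω·C) = 0 - j1.062e+05 Ω
Step 3 — Series combination: Z_total = R + C = 1510 - j1.062e+05 Ω = 1.062e+05∠-89.2° Ω.
Step 4 — Source phasor: V = 29.5∠-30.0° V = 25.55 - j14.75 V.
Step 5 — Current: I = V / Z = 0.0001423 + j0.0002386 A = 0.0002778∠59.2° A.
Step 6 — Complex power: S = V·I* = 0.0001165 - j0.008194 VA.
Step 7 — Real power: P = Re(S) = 0.0001165 W.
Step 8 — Reactive power: Q = Im(S) = -0.008194 VAR.
Step 9 — Apparent power: |S| = 0.008195 VA.
Step 10 — Power factor: PF = P/|S| = 0.01422 (leading).

(a) P = 0.0001165 W  (b) Q = -0.008194 VAR  (c) S = 0.008195 VA  (d) PF = 0.01422 (leading)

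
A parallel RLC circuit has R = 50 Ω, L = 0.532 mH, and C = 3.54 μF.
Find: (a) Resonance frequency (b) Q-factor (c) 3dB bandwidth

Step 1 — Resonance: ω₀ = 1/√(LC) = 1/√(0.000532·3.54e-06) = 2.304e+04 rad/s.
Step 2 — f₀ = ω₀/(2π) = 3667 Hz.
Step 3 — Parallel Q: Q = R/(ω₀L) = 50/(2.304e+04·0.000532) = 4.079.
Step 4 — Bandwidth: Δω = ω₀/Q = 5650 rad/s; BW = Δω/(2π) = 899.2 Hz.

(a) f₀ = 3667 Hz  (b) Q = 4.079  (c) BW = 899.2 Hz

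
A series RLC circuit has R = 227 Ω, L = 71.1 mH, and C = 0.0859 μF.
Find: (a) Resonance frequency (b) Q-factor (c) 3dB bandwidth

Step 1 — Resonance condition Im(Z)=0 gives ω₀ = 1/√(LC).
Step 2 — ω₀ = 1/√(0.0711·8.59e-08) = 1.28e+04 rad/s.
Step 3 — f₀ = ω₀/(2π) = 2037 Hz.
Step 4 — Series Q: Q = ω₀L/R = 1.28e+04·0.0711/227 = 4.008.
Step 5 — 3dB bandwidth: Δω = ω₀/Q = 3193 rad/s; BW = Δω/(2π) = 508.1 Hz.

(a) f₀ = 2037 Hz  (b) Q = 4.008  (c) BW = 508.1 Hz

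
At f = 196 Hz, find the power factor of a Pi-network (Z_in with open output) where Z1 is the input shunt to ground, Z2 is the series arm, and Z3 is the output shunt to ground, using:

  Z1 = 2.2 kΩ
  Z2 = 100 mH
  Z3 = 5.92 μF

Step 1 — Angular frequency: ω = 2π·f = 2π·196 = 1232 rad/s.
Step 2 — Component impedances:
  Z1: Z = R = 2200 Ω
  Z2: Z = jωL = j·1232·0.1 = 0 + j123.2 Ω
  Z3: Z = 1/(jωC) = -j/(ω·C) = 0 - j137.2 Ω
Step 3 — With open output, the series arm Z2 and the output shunt Z3 appear in series to ground: Z2 + Z3 = 0 - j14.01 Ω.
Step 4 — Parallel with input shunt Z1: Z_in = Z1 || (Z2 + Z3) = 0.08927 - j14.01 Ω = 14.01∠-89.6° Ω.
Step 5 — Power factor: PF = cos(φ) = Re(Z)/|Z| = 0.089269/14.014 = 0.00637.
Step 6 — Type: Im(Z) = -14.01 ⇒ leading (phase φ = -89.6°).

PF = 0.00637 (leading, φ = -89.6°)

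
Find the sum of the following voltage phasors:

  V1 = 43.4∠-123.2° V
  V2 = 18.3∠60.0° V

Step 1 — Convert each phasor to rectangular form:
  V1 = 43.4·(cos(-123.2°) + j·sin(-123.2°)) = -23.76 - j36.32 V
  V2 = 18.3·(cos(60.0°) + j·sin(60.0°)) = 9.15 + j15.85 V
Step 2 — Sum components: V_total = -14.61 - j20.47 V.
Step 3 — Convert to polar: |V_total| = 25.15 V, ∠V_total = -125.5°.

V_total = 25.15∠-125.5° V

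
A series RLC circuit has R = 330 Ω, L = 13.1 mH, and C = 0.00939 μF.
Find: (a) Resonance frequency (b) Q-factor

Step 1 — Resonance condition Im(Z)=0 gives ω₀ = 1/√(LC).
Step 2 — ω₀ = 1/√(0.0131·9.39e-09) = 9.016e+04 rad/s.
Step 3 — f₀ = ω₀/(2π) = 1.435e+04 Hz.
Step 4 — Series Q: Q = ω₀L/R = 9.016e+04·0.0131/330 = 3.579.

(a) f₀ = 1.435e+04 Hz  (b) Q = 3.579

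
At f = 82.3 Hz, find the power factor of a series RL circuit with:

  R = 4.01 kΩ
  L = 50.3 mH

Step 1 — Angular frequency: ω = 2π·f = 2π·82.3 = 517.1 rad/s.
Step 2 — Component impedances:
  R: Z = R = 4010 Ω
  L: Z = jωL = j·517.1·0.0503 = 0 + j26.01 Ω
Step 3 — Series combination: Z_total = R + L = 4010 + j26.01 Ω = 4010∠0.4° Ω.
Step 4 — Power factor: PF = cos(φ) = Re(Z)/|Z| = 4010/4010 = 1.
Step 5 — Type: Im(Z) = 26.01 ⇒ lagging (phase φ = 0.4°).

PF = 1 (lagging, φ = 0.4°)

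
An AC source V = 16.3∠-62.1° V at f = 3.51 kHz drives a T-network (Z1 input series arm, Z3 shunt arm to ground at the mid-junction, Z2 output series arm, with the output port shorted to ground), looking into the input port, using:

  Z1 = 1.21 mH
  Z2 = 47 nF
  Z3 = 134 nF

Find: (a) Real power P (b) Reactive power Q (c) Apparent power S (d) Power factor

Step 1 — Angular frequency: ω = 2π·f = 2π·3510 = 2.205e+04 rad/s.
Step 2 — Component impedances:
  Z1: Z = jωL = j·2.205e+04·0.00121 = 0 + j26.69 Ω
  Z2: Z = 1/(jωC) = -j/(ω·C) = 0 - j964.8 Ω
  Z3: Z = 1/(jωC) = -j/(ω·C) = 0 - j338.4 Ω
Step 3 — With the output port shorted to ground, the output series arm Z2 runs from the junction to ground; the shunt arm Z3 also runs from the junction to ground. They appear in parallel: Z3 || Z2 = 0 - j250.5 Ω.
Step 4 — Series with input arm Z1: Z_in = Z1 + (Z3 || Z2) = 0 - j223.8 Ω = 223.8∠-90.0° Ω.
Step 5 — Source phasor: V = 16.3∠-62.1° V = 7.627 - j14.41 V.
Step 6 — Current: I = V / Z = 0.06436 + j0.03408 A = 0.07282∠27.9° A.
Step 7 — Complex power: S = V·I* = 0 - j1.187 VA.
Step 8 — Real power: P = Re(S) = 0 W.
Step 9 — Reactive power: Q = Im(S) = -1.187 VAR.
Step 10 — Apparent power: |S| = 1.187 VA.
Step 11 — Power factor: PF = P/|S| = 0 (leading).

(a) P = 0 W  (b) Q = -1.187 VAR  (c) S = 1.187 VA  (d) PF = 0 (leading)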